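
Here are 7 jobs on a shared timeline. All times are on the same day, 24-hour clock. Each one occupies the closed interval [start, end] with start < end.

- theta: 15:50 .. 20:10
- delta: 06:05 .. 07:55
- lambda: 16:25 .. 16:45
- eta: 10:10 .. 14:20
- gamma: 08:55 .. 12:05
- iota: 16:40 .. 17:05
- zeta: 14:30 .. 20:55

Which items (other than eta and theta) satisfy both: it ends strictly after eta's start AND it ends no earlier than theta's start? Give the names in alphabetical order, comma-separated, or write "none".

iota, lambda, zeta

Conditions: its end is strictly after eta's start (X.end > 10:10) AND its end is no earlier than theta's start (X.end >= 15:50).
delta: end 07:55 > 10:10? ✗; end 07:55 >= 15:50? ✗ → no.
gamma: end 12:05 > 10:10? ✓; end 12:05 >= 15:50? ✗ → no.
iota: end 17:05 > 10:10? ✓; end 17:05 >= 15:50? ✓ → yes.
lambda: end 16:45 > 10:10? ✓; end 16:45 >= 15:50? ✓ → yes.
zeta: end 20:55 > 10:10? ✓; end 20:55 >= 15:50? ✓ → yes.
Result: iota, lambda, zeta.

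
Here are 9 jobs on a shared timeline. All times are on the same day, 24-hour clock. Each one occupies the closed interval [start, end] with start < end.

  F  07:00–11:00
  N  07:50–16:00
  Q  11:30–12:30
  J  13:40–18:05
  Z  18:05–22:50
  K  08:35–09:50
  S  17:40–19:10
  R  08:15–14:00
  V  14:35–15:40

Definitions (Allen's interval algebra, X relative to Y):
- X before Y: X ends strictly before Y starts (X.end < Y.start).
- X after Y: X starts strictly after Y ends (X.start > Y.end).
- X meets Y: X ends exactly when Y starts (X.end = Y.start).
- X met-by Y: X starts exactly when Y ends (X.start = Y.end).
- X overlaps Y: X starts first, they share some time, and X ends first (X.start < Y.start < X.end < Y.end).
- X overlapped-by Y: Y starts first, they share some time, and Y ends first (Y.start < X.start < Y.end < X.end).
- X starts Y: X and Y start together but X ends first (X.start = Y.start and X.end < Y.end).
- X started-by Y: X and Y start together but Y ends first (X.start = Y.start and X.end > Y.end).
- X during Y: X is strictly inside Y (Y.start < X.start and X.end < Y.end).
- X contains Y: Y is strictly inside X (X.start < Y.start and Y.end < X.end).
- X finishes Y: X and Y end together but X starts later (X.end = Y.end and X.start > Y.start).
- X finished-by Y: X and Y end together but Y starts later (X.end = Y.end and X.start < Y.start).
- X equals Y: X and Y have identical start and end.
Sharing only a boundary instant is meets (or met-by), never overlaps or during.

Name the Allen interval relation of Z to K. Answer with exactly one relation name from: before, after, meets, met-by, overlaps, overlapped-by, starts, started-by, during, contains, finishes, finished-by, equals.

Z = [18:05, 22:50]; K = [08:35, 09:50].
Compare endpoints: Z.start > K.start, Z.start > K.end, Z.end > K.start, Z.end > K.end.
That pattern is 'after'.

after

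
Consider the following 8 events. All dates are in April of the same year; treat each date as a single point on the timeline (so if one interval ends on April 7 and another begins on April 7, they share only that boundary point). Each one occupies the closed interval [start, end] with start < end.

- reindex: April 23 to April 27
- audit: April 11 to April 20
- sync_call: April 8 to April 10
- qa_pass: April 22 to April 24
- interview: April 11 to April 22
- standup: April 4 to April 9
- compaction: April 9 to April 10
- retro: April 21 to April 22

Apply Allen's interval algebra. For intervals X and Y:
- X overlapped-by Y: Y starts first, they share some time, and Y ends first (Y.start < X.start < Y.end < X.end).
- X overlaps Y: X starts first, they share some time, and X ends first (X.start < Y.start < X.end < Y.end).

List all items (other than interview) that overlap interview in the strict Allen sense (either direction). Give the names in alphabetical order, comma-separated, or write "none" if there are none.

none

Target interview = [April 11, April 22].
audit [April 11, April 20] → starts → no.
compaction [April 9, April 10] → before → no.
qa_pass [April 22, April 24] → met-by → no.
reindex [April 23, April 27] → after → no.
retro [April 21, April 22] → finishes → no.
standup [April 4, April 9] → before → no.
sync_call [April 8, April 10] → before → no.
Result: none.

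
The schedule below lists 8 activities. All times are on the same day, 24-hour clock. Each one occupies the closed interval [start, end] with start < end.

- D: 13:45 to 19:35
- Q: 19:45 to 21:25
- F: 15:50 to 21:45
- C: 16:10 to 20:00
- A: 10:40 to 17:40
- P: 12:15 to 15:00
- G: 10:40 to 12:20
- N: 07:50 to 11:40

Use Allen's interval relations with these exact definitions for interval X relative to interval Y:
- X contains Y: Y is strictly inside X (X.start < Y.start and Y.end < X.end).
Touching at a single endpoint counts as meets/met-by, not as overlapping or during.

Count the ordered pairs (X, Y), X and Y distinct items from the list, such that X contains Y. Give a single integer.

Checking all 56 ordered pairs for relation 'contains'; matching pairs in alphabetical order:
(A, P): A contains P ✓
(F, C): F contains C ✓
(F, Q): F contains Q ✓
Count: 3.

3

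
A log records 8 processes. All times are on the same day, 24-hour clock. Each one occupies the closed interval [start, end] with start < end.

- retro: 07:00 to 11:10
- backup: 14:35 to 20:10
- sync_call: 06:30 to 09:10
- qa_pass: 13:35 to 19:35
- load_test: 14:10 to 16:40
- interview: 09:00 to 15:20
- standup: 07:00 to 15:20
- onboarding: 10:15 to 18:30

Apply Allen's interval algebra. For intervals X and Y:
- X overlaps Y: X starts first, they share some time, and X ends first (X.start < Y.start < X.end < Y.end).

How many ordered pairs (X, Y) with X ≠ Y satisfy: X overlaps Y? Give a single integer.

17

Checking all 56 ordered pairs for relation 'overlaps'; matching pairs in alphabetical order:
(interview, backup): interview overlaps backup ✓
(interview, load_test): interview overlaps load_test ✓
(interview, onboarding): interview overlaps onboarding ✓
(interview, qa_pass): interview overlaps qa_pass ✓
(load_test, backup): load_test overlaps backup ✓
(onboarding, backup): onboarding overlaps backup ✓
(onboarding, qa_pass): onboarding overlaps qa_pass ✓
(qa_pass, backup): qa_pass overlaps backup ✓
(retro, interview): retro overlaps interview ✓
(retro, onboarding): retro overlaps onboarding ✓
(standup, backup): standup overlaps backup ✓
(standup, load_test): standup overlaps load_test ✓
(standup, onboarding): standup overlaps onboarding ✓
(standup, qa_pass): standup overlaps qa_pass ✓
(sync_call, interview): sync_call overlaps interview ✓
(sync_call, retro): sync_call overlaps retro ✓
(sync_call, standup): sync_call overlaps standup ✓
Count: 17.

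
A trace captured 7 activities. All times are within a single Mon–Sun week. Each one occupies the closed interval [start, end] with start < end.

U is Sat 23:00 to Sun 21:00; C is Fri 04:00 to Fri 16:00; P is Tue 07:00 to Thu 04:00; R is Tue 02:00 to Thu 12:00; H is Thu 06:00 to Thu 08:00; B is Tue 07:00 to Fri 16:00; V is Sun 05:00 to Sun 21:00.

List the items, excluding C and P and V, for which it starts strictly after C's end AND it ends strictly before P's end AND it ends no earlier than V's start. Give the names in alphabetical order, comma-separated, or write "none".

Conditions: its start is strictly after C's end (X.start > Fri 16:00) AND its end is strictly before P's end (X.end < Thu 04:00) AND its end is no earlier than V's start (X.end >= Sun 05:00).
B: start Tue 07:00 > Fri 16:00? ✗; end Fri 16:00 < Thu 04:00? ✗; end Fri 16:00 >= Sun 05:00? ✗ → no.
H: start Thu 06:00 > Fri 16:00? ✗; end Thu 08:00 < Thu 04:00? ✗; end Thu 08:00 >= Sun 05:00? ✗ → no.
R: start Tue 02:00 > Fri 16:00? ✗; end Thu 12:00 < Thu 04:00? ✗; end Thu 12:00 >= Sun 05:00? ✗ → no.
U: start Sat 23:00 > Fri 16:00? ✓; end Sun 21:00 < Thu 04:00? ✗; end Sun 21:00 >= Sun 05:00? ✓ → no.
Result: none.

none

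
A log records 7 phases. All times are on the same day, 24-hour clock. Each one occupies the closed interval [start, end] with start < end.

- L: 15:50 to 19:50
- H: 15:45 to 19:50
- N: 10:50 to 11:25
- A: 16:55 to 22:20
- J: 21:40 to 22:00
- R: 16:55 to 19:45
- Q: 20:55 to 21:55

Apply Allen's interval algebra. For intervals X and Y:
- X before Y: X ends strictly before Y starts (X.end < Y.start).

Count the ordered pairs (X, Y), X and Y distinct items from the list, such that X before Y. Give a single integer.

Checking all 42 ordered pairs for relation 'before'; matching pairs in alphabetical order:
(H, J): H before J ✓
(H, Q): H before Q ✓
(L, J): L before J ✓
(L, Q): L before Q ✓
(N, A): N before A ✓
(N, H): N before H ✓
(N, J): N before J ✓
(N, L): N before L ✓
(N, Q): N before Q ✓
(N, R): N before R ✓
(R, J): R before J ✓
(R, Q): R before Q ✓
Count: 12.

12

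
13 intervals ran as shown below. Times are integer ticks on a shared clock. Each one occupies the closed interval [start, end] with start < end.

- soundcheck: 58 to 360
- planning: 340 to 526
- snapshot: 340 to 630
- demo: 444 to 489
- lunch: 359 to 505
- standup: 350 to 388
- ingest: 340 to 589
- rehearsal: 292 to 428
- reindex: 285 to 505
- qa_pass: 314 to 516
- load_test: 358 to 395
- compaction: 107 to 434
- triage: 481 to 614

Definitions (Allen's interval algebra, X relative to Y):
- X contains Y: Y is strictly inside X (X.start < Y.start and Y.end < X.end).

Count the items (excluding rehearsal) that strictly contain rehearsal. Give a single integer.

Target rehearsal = [292, 428].
compaction [107, 434] → contains → counts.
demo [444, 489] → after → no.
ingest [340, 589] → overlapped-by → no.
load_test [358, 395] → during → no.
lunch [359, 505] → overlapped-by → no.
planning [340, 526] → overlapped-by → no.
qa_pass [314, 516] → overlapped-by → no.
reindex [285, 505] → contains → counts.
snapshot [340, 630] → overlapped-by → no.
soundcheck [58, 360] → overlaps → no.
standup [350, 388] → during → no.
triage [481, 614] → after → no.
Total: 2.

2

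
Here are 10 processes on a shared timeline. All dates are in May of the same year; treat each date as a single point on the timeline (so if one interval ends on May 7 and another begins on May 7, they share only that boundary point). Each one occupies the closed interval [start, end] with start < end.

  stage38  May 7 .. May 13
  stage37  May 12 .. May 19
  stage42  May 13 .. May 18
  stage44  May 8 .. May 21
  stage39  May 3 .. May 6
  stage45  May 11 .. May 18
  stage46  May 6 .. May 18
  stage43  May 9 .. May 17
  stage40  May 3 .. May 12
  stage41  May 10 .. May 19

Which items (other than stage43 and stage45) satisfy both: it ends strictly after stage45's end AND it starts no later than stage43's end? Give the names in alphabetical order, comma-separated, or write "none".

stage37, stage41, stage44

Conditions: its end is strictly after stage45's end (X.end > May 18) AND its start is no later than stage43's end (X.start <= May 17).
stage37: end May 19 > May 18? ✓; start May 12 <= May 17? ✓ → yes.
stage38: end May 13 > May 18? ✗; start May 7 <= May 17? ✓ → no.
stage39: end May 6 > May 18? ✗; start May 3 <= May 17? ✓ → no.
stage40: end May 12 > May 18? ✗; start May 3 <= May 17? ✓ → no.
stage41: end May 19 > May 18? ✓; start May 10 <= May 17? ✓ → yes.
stage42: end May 18 > May 18? ✗; start May 13 <= May 17? ✓ → no.
stage44: end May 21 > May 18? ✓; start May 8 <= May 17? ✓ → yes.
stage46: end May 18 > May 18? ✗; start May 6 <= May 17? ✓ → no.
Result: stage37, stage41, stage44.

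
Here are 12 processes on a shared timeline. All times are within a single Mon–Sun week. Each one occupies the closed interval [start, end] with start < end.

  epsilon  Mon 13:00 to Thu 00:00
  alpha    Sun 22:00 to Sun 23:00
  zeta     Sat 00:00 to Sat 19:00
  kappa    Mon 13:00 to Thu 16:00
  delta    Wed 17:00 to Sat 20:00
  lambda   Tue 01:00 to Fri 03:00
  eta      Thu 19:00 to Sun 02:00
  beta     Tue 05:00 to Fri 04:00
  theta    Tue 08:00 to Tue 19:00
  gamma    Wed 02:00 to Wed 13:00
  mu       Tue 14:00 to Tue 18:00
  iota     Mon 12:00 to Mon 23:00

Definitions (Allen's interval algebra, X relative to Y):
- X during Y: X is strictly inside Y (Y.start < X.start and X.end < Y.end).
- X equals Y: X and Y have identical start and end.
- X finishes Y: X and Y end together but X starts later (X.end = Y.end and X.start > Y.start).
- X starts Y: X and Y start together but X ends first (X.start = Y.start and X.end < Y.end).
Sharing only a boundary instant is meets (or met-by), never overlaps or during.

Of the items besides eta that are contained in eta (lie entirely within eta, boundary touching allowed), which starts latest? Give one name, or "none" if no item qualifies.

Target eta = [Thu 19:00, Sun 02:00].
alpha [Sun 22:00, Sun 23:00] → after → excluded.
beta [Tue 05:00, Fri 04:00] → overlaps → excluded.
delta [Wed 17:00, Sat 20:00] → overlaps → excluded.
epsilon [Mon 13:00, Thu 00:00] → before → excluded.
gamma [Wed 02:00, Wed 13:00] → before → excluded.
iota [Mon 12:00, Mon 23:00] → before → excluded.
kappa [Mon 13:00, Thu 16:00] → before → excluded.
lambda [Tue 01:00, Fri 03:00] → overlaps → excluded.
mu [Tue 14:00, Tue 18:00] → before → excluded.
theta [Tue 08:00, Tue 19:00] → before → excluded.
zeta [Sat 00:00, Sat 19:00] → during → candidate.
Among candidates, latest start is Sat 00:00 → zeta.

zeta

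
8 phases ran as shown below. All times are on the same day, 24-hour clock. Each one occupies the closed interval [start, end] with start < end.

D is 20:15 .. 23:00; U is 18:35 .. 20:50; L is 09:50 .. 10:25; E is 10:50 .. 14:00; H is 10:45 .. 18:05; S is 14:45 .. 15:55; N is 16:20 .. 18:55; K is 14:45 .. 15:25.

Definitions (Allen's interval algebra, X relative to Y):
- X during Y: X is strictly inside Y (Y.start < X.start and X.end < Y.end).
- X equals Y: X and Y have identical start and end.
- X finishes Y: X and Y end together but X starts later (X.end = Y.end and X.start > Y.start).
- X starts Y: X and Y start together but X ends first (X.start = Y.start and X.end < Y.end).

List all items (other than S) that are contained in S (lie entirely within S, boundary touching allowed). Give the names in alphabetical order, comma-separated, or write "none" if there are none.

Target S = [14:45, 15:55].
D [20:15, 23:00] → after → no.
E [10:50, 14:00] → before → no.
H [10:45, 18:05] → contains → no.
K [14:45, 15:25] → starts → yes.
L [09:50, 10:25] → before → no.
N [16:20, 18:55] → after → no.
U [18:35, 20:50] → after → no.
Result: K.

K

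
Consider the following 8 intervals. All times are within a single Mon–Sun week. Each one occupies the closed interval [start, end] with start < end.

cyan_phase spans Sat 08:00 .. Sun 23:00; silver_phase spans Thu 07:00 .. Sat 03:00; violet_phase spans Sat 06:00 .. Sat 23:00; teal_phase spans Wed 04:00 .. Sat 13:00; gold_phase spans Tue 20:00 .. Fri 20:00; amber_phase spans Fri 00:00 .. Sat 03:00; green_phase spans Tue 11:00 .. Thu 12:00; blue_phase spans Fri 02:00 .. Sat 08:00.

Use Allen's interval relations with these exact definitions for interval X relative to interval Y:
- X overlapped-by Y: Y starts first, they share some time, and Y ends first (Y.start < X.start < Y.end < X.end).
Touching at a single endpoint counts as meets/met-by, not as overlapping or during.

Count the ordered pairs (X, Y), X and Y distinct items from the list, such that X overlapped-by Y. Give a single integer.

Checking all 56 ordered pairs for relation 'overlapped-by'; matching pairs in alphabetical order:
(amber_phase, gold_phase): amber_phase overlapped-by gold_phase ✓
(blue_phase, amber_phase): blue_phase overlapped-by amber_phase ✓
(blue_phase, gold_phase): blue_phase overlapped-by gold_phase ✓
(blue_phase, silver_phase): blue_phase overlapped-by silver_phase ✓
(cyan_phase, teal_phase): cyan_phase overlapped-by teal_phase ✓
(cyan_phase, violet_phase): cyan_phase overlapped-by violet_phase ✓
(gold_phase, green_phase): gold_phase overlapped-by green_phase ✓
(silver_phase, gold_phase): silver_phase overlapped-by gold_phase ✓
(silver_phase, green_phase): silver_phase overlapped-by green_phase ✓
(teal_phase, gold_phase): teal_phase overlapped-by gold_phase ✓
(teal_phase, green_phase): teal_phase overlapped-by green_phase ✓
(violet_phase, blue_phase): violet_phase overlapped-by blue_phase ✓
(violet_phase, teal_phase): violet_phase overlapped-by teal_phase ✓
Count: 13.

13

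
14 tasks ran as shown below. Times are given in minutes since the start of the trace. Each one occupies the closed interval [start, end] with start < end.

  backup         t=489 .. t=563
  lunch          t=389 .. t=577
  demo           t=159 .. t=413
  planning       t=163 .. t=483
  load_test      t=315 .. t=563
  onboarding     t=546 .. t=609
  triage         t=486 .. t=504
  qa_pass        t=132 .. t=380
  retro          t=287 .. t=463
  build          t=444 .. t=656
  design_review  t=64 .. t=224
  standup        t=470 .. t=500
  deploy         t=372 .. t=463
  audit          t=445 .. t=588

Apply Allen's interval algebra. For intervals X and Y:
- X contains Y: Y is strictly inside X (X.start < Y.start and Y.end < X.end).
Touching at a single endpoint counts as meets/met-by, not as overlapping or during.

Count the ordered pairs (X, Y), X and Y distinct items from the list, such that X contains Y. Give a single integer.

Checking all 182 ordered pairs for relation 'contains'; matching pairs in alphabetical order:
(audit, backup): audit contains backup ✓
(audit, standup): audit contains standup ✓
(audit, triage): audit contains triage ✓
(build, audit): build contains audit ✓
(build, backup): build contains backup ✓
(build, onboarding): build contains onboarding ✓
(build, standup): build contains standup ✓
(build, triage): build contains triage ✓
(load_test, deploy): load_test contains deploy ✓
(load_test, standup): load_test contains standup ✓
(load_test, triage): load_test contains triage ✓
(lunch, backup): lunch contains backup ✓
(lunch, standup): lunch contains standup ✓
(lunch, triage): lunch contains triage ✓
(planning, deploy): planning contains deploy ✓
(planning, retro): planning contains retro ✓
Count: 16.

16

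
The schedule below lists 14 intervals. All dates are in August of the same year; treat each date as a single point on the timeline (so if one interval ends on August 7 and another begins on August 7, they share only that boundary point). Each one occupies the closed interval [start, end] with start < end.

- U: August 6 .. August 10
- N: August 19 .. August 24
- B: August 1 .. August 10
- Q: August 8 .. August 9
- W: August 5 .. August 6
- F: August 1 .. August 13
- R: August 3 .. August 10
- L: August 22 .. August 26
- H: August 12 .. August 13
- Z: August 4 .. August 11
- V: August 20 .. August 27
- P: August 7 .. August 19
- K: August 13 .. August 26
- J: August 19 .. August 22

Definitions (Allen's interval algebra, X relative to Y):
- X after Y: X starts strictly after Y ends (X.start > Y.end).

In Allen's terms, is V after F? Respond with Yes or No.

Yes

V = [August 20, August 27], F = [August 1, August 13].
Actual relation of V to F: after.
Asked whether 'after' holds → Yes.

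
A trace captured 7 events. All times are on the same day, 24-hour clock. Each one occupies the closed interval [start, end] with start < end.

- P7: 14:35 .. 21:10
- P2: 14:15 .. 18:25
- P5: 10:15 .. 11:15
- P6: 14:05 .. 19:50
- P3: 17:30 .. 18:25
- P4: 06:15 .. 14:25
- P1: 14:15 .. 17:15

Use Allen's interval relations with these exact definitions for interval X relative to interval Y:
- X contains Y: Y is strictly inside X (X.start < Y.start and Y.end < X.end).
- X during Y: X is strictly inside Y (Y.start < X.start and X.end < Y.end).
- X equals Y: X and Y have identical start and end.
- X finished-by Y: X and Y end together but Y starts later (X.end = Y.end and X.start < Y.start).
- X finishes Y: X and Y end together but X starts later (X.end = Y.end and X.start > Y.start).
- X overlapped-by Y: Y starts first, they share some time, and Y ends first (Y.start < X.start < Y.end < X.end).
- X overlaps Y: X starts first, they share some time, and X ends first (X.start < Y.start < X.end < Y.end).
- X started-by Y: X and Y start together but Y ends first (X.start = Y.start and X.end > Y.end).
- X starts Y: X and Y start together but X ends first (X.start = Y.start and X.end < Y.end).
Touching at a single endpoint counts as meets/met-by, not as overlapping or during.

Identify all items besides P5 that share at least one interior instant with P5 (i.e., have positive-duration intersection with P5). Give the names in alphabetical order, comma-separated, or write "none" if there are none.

Target P5 = [10:15, 11:15].
P1 [14:15, 17:15] → after → no.
P2 [14:15, 18:25] → after → no.
P3 [17:30, 18:25] → after → no.
P4 [06:15, 14:25] → contains → yes.
P6 [14:05, 19:50] → after → no.
P7 [14:35, 21:10] → after → no.
Result: P4.

P4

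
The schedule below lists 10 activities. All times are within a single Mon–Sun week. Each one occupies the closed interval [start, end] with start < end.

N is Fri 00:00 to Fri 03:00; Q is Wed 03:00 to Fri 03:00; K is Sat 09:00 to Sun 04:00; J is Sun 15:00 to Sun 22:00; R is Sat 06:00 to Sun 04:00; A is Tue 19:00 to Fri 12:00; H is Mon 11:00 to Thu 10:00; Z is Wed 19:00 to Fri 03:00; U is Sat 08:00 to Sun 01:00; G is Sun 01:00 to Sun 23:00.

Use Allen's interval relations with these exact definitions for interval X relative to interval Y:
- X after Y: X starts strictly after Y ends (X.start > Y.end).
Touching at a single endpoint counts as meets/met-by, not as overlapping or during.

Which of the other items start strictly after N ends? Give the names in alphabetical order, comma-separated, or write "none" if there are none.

Target N = [Fri 00:00, Fri 03:00].
A [Tue 19:00, Fri 12:00] → contains → no.
G [Sun 01:00, Sun 23:00] → after → yes.
H [Mon 11:00, Thu 10:00] → before → no.
J [Sun 15:00, Sun 22:00] → after → yes.
K [Sat 09:00, Sun 04:00] → after → yes.
Q [Wed 03:00, Fri 03:00] → finished-by → no.
R [Sat 06:00, Sun 04:00] → after → yes.
U [Sat 08:00, Sun 01:00] → after → yes.
Z [Wed 19:00, Fri 03:00] → finished-by → no.
Result: G, J, K, R, U.

G, J, K, R, U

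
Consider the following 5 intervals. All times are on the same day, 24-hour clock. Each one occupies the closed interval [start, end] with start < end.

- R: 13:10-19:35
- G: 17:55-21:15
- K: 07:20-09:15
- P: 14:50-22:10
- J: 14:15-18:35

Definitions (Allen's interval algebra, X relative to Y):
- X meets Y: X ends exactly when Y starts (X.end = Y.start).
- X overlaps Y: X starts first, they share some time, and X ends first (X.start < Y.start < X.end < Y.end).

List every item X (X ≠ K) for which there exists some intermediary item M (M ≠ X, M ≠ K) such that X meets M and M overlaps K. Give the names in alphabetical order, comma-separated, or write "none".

Target K = [07:20, 09:15].
Intermediaries M with M overlaps K: none.
Union: none.

none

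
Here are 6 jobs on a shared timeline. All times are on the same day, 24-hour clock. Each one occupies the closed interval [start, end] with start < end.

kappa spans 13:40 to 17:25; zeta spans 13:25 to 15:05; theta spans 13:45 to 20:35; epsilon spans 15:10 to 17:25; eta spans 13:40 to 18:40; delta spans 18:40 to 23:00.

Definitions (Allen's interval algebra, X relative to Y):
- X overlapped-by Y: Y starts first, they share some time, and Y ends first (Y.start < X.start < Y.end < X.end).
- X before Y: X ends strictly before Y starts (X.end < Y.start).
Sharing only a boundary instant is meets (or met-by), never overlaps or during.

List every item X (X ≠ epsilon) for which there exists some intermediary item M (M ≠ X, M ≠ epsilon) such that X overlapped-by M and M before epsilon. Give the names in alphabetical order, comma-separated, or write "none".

eta, kappa, theta

Target epsilon = [15:10, 17:25].
Intermediaries M with M before epsilon: zeta.
Via zeta — items with X overlapped-by zeta: eta, kappa, theta.
Union: eta, kappa, theta.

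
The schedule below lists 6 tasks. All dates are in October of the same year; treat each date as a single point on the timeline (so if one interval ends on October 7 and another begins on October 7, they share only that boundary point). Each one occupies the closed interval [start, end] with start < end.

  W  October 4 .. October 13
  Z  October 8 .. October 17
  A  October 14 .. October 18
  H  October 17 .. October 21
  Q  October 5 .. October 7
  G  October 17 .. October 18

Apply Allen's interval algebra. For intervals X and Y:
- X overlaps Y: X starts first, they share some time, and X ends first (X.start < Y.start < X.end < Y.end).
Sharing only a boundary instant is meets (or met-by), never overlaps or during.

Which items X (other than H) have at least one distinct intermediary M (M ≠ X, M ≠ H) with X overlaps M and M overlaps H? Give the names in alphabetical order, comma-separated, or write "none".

Z

Target H = [October 17, October 21].
Intermediaries M with M overlaps H: A.
Via A — items with X overlaps A: Z.
Union: Z.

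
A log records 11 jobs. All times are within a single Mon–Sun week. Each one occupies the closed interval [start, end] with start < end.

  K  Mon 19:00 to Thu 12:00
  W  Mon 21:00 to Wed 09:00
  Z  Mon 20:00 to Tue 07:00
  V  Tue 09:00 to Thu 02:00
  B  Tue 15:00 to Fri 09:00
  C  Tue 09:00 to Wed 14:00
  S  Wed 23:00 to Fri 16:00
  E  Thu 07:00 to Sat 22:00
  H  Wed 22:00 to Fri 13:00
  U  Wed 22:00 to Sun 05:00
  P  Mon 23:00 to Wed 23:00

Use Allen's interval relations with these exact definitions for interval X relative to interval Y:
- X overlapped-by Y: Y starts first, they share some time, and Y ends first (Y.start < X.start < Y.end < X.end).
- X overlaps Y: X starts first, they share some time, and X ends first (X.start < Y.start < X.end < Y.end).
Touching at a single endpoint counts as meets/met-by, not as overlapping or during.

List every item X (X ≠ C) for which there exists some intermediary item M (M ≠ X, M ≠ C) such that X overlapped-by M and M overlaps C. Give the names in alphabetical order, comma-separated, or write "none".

Target C = [Tue 09:00, Wed 14:00].
Intermediaries M with M overlaps C: W.
Via W — items with X overlapped-by W: B, P, V.
Union: B, P, V.

B, P, V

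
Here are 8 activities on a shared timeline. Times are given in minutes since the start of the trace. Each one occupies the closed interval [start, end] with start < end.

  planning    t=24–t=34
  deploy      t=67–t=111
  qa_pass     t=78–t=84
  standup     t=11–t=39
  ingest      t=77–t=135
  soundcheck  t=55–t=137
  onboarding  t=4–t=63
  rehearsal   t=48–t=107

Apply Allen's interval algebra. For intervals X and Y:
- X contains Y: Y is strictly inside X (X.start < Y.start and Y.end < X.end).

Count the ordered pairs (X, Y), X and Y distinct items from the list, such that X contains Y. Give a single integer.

Checking all 56 ordered pairs for relation 'contains'; matching pairs in alphabetical order:
(deploy, qa_pass): deploy contains qa_pass ✓
(ingest, qa_pass): ingest contains qa_pass ✓
(onboarding, planning): onboarding contains planning ✓
(onboarding, standup): onboarding contains standup ✓
(rehearsal, qa_pass): rehearsal contains qa_pass ✓
(soundcheck, deploy): soundcheck contains deploy ✓
(soundcheck, ingest): soundcheck contains ingest ✓
(soundcheck, qa_pass): soundcheck contains qa_pass ✓
(standup, planning): standup contains planning ✓
Count: 9.

9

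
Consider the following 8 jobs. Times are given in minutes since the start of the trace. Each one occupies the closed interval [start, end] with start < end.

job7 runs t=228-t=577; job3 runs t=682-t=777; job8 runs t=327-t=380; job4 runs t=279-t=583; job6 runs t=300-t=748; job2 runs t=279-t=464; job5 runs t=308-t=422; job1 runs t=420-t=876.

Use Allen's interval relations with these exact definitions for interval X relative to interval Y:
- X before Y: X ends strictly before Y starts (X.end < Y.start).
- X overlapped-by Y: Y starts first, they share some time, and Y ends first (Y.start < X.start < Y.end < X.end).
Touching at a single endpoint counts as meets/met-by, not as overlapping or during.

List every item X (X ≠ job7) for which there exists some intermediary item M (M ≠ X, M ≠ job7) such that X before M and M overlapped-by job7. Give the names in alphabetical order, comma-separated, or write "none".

Target job7 = [t=228, t=577].
Intermediaries M with M overlapped-by job7: job1, job4, job6.
Via job1 — items with X before job1: job8.
Via job4 — items with X before job4: none.
Via job6 — items with X before job6: none.
Union: job8.

job8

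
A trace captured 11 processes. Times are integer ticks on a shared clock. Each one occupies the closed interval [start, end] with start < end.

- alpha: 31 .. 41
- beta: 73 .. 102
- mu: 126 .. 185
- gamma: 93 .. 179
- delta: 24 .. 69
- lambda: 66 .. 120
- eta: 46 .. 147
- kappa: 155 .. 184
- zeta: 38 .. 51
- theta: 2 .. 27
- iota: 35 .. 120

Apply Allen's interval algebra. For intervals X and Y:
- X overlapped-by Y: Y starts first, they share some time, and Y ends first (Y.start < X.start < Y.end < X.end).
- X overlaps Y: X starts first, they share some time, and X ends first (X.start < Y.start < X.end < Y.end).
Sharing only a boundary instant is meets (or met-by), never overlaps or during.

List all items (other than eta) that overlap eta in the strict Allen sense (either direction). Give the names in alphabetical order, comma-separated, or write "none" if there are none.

delta, gamma, iota, mu, zeta

Target eta = [46, 147].
alpha [31, 41] → before → no.
beta [73, 102] → during → no.
delta [24, 69] → overlaps → yes.
gamma [93, 179] → overlapped-by → yes.
iota [35, 120] → overlaps → yes.
kappa [155, 184] → after → no.
lambda [66, 120] → during → no.
mu [126, 185] → overlapped-by → yes.
theta [2, 27] → before → no.
zeta [38, 51] → overlaps → yes.
Result: delta, gamma, iota, mu, zeta.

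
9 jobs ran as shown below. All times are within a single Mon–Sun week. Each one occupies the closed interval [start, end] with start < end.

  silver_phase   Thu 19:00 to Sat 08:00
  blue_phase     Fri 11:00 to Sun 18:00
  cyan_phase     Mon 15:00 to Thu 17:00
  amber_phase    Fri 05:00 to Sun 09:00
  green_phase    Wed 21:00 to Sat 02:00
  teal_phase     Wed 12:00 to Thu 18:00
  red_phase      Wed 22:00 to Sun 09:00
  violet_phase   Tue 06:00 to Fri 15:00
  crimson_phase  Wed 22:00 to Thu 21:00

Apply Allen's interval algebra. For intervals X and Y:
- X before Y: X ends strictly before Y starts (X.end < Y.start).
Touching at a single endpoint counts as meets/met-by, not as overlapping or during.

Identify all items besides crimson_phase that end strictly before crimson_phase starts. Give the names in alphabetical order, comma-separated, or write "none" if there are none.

Target crimson_phase = [Wed 22:00, Thu 21:00].
amber_phase [Fri 05:00, Sun 09:00] → after → no.
blue_phase [Fri 11:00, Sun 18:00] → after → no.
cyan_phase [Mon 15:00, Thu 17:00] → overlaps → no.
green_phase [Wed 21:00, Sat 02:00] → contains → no.
red_phase [Wed 22:00, Sun 09:00] → started-by → no.
silver_phase [Thu 19:00, Sat 08:00] → overlapped-by → no.
teal_phase [Wed 12:00, Thu 18:00] → overlaps → no.
violet_phase [Tue 06:00, Fri 15:00] → contains → no.
Result: none.

none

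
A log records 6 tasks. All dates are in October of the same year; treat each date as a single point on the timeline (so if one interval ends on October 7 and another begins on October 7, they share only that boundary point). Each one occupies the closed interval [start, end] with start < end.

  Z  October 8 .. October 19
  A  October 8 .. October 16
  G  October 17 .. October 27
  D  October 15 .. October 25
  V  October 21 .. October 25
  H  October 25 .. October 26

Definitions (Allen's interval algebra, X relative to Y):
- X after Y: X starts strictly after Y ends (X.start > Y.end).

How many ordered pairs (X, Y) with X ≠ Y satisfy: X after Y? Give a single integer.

Checking all 30 ordered pairs for relation 'after'; matching pairs in alphabetical order:
(G, A): G after A ✓
(H, A): H after A ✓
(H, Z): H after Z ✓
(V, A): V after A ✓
(V, Z): V after Z ✓
Count: 5.

5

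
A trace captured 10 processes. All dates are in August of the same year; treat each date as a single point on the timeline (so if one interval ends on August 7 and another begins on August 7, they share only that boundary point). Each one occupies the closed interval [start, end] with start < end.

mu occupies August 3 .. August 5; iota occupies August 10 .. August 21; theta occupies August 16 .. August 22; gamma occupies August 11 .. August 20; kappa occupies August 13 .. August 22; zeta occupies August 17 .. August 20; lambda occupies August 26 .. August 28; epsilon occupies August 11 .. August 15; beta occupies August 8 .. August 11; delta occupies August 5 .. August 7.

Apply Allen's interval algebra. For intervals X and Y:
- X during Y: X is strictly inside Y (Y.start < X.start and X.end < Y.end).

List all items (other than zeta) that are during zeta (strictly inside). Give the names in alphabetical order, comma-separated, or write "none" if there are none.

none

Target zeta = [August 17, August 20].
beta [August 8, August 11] → before → no.
delta [August 5, August 7] → before → no.
epsilon [August 11, August 15] → before → no.
gamma [August 11, August 20] → finished-by → no.
iota [August 10, August 21] → contains → no.
kappa [August 13, August 22] → contains → no.
lambda [August 26, August 28] → after → no.
mu [August 3, August 5] → before → no.
theta [August 16, August 22] → contains → no.
Result: none.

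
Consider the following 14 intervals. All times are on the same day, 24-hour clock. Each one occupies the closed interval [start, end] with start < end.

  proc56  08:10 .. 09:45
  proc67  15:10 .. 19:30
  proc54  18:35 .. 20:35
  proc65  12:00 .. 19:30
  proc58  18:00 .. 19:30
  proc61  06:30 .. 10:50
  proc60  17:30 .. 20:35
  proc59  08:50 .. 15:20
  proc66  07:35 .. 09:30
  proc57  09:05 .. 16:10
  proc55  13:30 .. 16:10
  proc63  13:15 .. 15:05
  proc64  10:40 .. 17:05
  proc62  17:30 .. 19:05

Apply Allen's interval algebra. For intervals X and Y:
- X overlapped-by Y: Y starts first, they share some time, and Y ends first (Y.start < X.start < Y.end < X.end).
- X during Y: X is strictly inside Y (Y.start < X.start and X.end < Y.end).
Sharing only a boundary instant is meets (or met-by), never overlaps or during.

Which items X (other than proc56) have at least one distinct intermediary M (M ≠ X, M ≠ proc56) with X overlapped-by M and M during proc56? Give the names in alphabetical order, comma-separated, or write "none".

none

Target proc56 = [08:10, 09:45].
Intermediaries M with M during proc56: none.
Union: none.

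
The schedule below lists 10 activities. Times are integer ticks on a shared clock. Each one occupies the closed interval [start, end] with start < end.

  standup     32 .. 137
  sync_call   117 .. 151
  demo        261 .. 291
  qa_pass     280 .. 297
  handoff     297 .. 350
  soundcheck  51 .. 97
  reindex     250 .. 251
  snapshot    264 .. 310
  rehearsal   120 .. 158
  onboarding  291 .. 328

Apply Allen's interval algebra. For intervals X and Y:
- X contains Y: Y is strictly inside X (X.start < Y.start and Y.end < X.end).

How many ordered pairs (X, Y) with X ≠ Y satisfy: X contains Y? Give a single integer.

Checking all 90 ordered pairs for relation 'contains'; matching pairs in alphabetical order:
(snapshot, qa_pass): snapshot contains qa_pass ✓
(standup, soundcheck): standup contains soundcheck ✓
Count: 2.

2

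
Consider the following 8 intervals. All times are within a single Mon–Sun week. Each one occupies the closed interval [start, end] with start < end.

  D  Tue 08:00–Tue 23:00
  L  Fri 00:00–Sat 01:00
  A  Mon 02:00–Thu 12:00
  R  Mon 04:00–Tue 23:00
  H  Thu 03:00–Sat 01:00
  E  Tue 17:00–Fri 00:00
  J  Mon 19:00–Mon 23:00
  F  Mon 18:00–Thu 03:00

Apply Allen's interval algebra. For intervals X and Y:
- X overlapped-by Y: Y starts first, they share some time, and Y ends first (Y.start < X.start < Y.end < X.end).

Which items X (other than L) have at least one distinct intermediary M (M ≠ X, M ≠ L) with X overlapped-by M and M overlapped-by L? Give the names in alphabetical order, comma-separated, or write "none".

Target L = [Fri 00:00, Sat 01:00].
Intermediaries M with M overlapped-by L: none.
Union: none.

none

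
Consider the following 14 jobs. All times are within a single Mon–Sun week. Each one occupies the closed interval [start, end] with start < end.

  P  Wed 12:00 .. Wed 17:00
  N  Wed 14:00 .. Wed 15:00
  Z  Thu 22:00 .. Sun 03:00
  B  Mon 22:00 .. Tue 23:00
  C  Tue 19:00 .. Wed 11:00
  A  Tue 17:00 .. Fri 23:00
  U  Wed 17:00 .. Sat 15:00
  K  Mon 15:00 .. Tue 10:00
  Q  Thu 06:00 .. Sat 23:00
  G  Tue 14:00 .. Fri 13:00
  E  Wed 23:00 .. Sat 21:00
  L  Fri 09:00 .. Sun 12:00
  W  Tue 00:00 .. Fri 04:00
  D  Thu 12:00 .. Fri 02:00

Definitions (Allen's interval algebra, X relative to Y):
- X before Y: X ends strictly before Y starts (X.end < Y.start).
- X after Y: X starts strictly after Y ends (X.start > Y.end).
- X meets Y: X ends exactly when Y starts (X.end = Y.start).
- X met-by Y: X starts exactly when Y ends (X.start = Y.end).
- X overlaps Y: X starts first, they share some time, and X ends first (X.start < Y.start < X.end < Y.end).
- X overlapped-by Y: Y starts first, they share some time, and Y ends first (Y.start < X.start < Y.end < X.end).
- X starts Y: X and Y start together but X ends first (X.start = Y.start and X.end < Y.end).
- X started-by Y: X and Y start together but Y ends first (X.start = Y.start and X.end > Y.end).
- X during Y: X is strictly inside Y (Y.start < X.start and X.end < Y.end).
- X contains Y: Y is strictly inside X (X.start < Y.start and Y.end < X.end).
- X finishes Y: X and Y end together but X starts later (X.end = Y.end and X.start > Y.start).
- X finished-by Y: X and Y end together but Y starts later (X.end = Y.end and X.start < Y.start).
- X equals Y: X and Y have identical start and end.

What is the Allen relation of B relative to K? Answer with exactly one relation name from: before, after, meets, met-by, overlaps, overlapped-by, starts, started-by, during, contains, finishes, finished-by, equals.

overlapped-by

B = [Mon 22:00, Tue 23:00]; K = [Mon 15:00, Tue 10:00].
Compare endpoints: B.start > K.start, B.start < K.end, B.end > K.start, B.end > K.end.
That pattern is 'overlapped-by'.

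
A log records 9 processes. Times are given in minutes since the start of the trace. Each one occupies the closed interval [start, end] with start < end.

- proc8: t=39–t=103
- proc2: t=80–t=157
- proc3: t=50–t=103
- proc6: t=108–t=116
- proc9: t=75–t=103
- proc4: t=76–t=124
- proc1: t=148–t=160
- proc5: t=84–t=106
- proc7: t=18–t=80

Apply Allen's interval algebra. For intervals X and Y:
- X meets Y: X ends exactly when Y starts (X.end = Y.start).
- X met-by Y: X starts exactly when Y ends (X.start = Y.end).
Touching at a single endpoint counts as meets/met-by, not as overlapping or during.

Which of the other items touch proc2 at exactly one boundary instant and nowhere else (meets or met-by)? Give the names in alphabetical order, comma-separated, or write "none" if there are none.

Target proc2 = [t=80, t=157].
proc1 [t=148, t=160] → overlapped-by → no.
proc3 [t=50, t=103] → overlaps → no.
proc4 [t=76, t=124] → overlaps → no.
proc5 [t=84, t=106] → during → no.
proc6 [t=108, t=116] → during → no.
proc7 [t=18, t=80] → meets → yes.
proc8 [t=39, t=103] → overlaps → no.
proc9 [t=75, t=103] → overlaps → no.
Result: proc7.

proc7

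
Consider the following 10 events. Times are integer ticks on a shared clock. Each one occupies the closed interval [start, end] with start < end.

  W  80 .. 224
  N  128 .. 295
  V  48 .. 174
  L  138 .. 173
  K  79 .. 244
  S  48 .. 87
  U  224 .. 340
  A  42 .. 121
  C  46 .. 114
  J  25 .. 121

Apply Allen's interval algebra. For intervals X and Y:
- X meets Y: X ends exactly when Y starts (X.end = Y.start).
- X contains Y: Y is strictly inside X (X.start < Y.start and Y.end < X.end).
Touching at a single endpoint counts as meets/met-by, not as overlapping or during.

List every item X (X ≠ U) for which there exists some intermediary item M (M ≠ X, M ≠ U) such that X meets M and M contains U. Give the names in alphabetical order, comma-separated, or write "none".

Target U = [224, 340].
Intermediaries M with M contains U: none.
Union: none.

none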